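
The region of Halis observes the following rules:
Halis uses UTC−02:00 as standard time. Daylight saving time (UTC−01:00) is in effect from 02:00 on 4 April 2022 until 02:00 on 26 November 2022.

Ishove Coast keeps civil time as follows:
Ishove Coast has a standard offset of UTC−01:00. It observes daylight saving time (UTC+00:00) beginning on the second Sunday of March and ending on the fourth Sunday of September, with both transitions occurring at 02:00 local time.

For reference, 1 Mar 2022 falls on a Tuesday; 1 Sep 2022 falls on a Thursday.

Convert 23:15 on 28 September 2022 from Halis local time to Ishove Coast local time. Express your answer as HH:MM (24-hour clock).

23:15

Daylight saving runs 4 April – 26 November; 28 September 2022 is inside that window, so Halis is at UTC−01:00.
23:15 Halis + 1h = 00:15 UTC (rolling into the next day, 29 September 2022).
1 March 2022 is a Tuesday, so the first Sunday is March 6 and the second is March 13.
1 September 2022 is a Thursday, so the first Sunday is September 4 and the fourth is September 25.
At the standard offset (UTC−01:00), 00:15 UTC − 1h = 23:15 Ishove Coast standard time (rolling into the previous day, 28 September 2022).
The standard-time date in Ishove Coast, 28 September 2022, does not fall between 13 March and 25 September, so daylight saving is not in effect and Ishove Coast is at UTC−01:00.
00:15 UTC − 1h = 23:15 Ishove Coast (rolling into the previous day, 28 September 2022).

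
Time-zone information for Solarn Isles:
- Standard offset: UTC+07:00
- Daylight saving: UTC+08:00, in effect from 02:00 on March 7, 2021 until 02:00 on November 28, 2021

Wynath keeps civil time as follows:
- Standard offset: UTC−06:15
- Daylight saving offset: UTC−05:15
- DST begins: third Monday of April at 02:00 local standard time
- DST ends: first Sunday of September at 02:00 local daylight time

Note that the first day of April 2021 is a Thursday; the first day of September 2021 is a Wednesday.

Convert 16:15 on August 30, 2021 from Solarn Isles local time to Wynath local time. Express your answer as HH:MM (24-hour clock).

August 30, 2021 lies within the daylight-saving period (7 March – 28 November), so Solarn Isles is on daylight time, UTC+08:00.
16:15 Solarn Isles − 8h = 08:15 UTC.
1 April 2021 is a Thursday, so the first Monday is April 5 and the third is April 19.
1 September 2021 is a Wednesday, so the first Sunday is September 5.
At the standard offset (UTC−06:15), 08:15 UTC − 6h15m = 02:00 Wynath standard time.
The standard-time date in Wynath, August 30, 2021, lies within the daylight-saving period (19 April – 5 September), so Wynath is on daylight time, UTC−05:15.
08:15 UTC − 5h15m = 03:00 Wynath.

03:00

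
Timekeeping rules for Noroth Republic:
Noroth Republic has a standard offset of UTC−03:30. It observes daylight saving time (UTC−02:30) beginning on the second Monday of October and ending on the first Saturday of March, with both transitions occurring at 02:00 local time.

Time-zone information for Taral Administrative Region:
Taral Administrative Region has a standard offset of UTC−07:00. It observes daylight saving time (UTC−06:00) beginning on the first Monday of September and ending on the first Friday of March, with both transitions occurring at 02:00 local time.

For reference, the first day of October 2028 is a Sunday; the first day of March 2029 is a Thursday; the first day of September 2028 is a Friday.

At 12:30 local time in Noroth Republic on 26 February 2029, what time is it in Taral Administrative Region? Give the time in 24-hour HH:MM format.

1 October 2028 is a Sunday, so the first Monday is October 2 and the second is October 9.
1 March 2029 is a Thursday, so the first Saturday is March 3.
26 February 2029 falls between 9 October 2028 and 3 March 2029, so daylight saving is in effect and Noroth Republic is at UTC−02:30.
12:30 Noroth Republic + 2h30m = 15:00 UTC.
1 September 2028 is a Friday, so the first Monday is September 4.
1 March 2029 is a Thursday, so the first Friday is March 2.
At the standard offset (UTC−07:00), 15:00 UTC − 7h = 08:00 Taral Administrative Region standard time.
The standard-time date in Taral Administrative Region, 26 February 2029, lies within the daylight-saving period (4 September 2028 – 2 March 2029), so Taral Administrative Region is on daylight time, UTC−06:00.
15:00 UTC − 6h = 09:00 Taral Administrative Region.

09:00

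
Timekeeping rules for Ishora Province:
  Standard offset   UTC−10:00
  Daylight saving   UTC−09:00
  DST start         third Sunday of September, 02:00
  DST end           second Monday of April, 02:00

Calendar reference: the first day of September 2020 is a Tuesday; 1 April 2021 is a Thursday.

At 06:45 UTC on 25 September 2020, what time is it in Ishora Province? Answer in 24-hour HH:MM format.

21:45

1 September 2020 is a Tuesday, so the first Sunday is September 6 and the third is September 20.
1 April 2021 is a Thursday, so the first Monday is April 5 and the second is April 12.
At the standard offset (UTC−10:00), 06:45 UTC − 10h = 20:45 Ishora Province standard time (rolling into the previous day, 24 September 2020).
The standard-time date in Ishora Province, 24 September 2020, falls between 20 September 2020 and 12 April 2021, so daylight saving is in effect and Ishora Province is at UTC−09:00.
06:45 UTC − 9h = 21:45 local (rolling into the previous day, 24 September 2020).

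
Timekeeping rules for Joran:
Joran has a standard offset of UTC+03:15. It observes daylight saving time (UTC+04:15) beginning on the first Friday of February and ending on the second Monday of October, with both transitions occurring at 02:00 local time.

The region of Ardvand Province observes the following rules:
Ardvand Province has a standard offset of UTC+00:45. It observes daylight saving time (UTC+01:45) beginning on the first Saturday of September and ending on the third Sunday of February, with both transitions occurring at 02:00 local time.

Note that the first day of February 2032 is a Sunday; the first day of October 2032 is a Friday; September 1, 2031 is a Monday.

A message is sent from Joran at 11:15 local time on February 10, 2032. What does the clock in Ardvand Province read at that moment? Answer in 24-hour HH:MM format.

1 February 2032 is a Sunday, so the first Friday is February 6.
1 October 2032 is a Friday, so the first Monday is October 4 and the second is October 11.
Daylight saving runs 6 February – 11 October; February 10, 2032 is inside that window, so Joran is at UTC+04:15.
11:15 Joran − 4h15m = 07:00 UTC.
1 September 2031 is a Monday, so the first Saturday is September 6.
1 February 2032 is a Sunday, so the first Sunday is February 1 and the third is February 15.
At the standard offset (UTC+00:45), 07:00 UTC + 0h45m = 07:45 Ardvand Province standard time.
Daylight saving runs 6 September 2031 – 15 February 2032; the standard-time date in Ardvand Province, February 10, 2032, is inside that window, so Ardvand Province is at UTC+01:45.
07:00 UTC + 1h45m = 08:45 Ardvand Province.

08:45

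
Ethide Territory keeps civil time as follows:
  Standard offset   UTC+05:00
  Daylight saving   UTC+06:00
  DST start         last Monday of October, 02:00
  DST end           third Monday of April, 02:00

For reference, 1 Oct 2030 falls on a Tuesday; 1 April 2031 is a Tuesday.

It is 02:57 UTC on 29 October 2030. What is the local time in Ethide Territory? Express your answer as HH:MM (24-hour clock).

1 October 2030 is a Tuesday, so Mondays fall on 7, 14, 21, 28; the last is October 28.
1 April 2031 is a Tuesday, so the first Monday is April 7 and the third is April 21.
At the standard offset (UTC+05:00), 02:57 UTC + 5h = 07:57 Ethide Territory standard time.
Daylight saving runs 28 October 2030 – 21 April 2031; the standard-time date in Ethide Territory, 29 October 2030, is inside that window, so Ethide Territory is at UTC+06:00.
02:57 UTC + 6h = 08:57 local.

08:57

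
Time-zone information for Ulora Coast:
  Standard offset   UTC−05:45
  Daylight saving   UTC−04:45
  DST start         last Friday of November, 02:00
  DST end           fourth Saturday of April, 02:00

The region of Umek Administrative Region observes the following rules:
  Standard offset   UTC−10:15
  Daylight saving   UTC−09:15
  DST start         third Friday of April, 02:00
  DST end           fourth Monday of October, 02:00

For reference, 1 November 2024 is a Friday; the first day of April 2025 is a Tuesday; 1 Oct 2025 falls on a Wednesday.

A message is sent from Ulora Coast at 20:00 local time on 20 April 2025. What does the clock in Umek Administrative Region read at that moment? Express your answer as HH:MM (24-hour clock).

1 November 2024 is a Friday, so Fridays fall on 1, 8, 15, 22, 29; the last is November 29.
1 April 2025 is a Tuesday, so the first Saturday is April 5 and the fourth is April 26.
20 April 2025 falls between 29 November 2024 and 26 April 2025, so daylight saving is in effect and Ulora Coast is at UTC−04:45.
20:00 Ulora Coast + 4h45m = 00:45 UTC (rolling into the next day, 21 April 2025).
1 April 2025 is a Tuesday, so the first Friday is April 4 and the third is April 18.
1 October 2025 is a Wednesday, so the first Monday is October 6 and the fourth is October 27.
At the standard offset (UTC−10:15), 00:45 UTC − 10h15m = 14:30 Umek Administrative Region standard time (rolling into the previous day, 20 April 2025).
The standard-time date in Umek Administrative Region, 20 April 2025, falls between 18 April and 27 October, so daylight saving is in effect and Umek Administrative Region is at UTC−09:15.
00:45 UTC − 9h15m = 15:30 Umek Administrative Region (rolling into the previous day, 20 April 2025).

15:30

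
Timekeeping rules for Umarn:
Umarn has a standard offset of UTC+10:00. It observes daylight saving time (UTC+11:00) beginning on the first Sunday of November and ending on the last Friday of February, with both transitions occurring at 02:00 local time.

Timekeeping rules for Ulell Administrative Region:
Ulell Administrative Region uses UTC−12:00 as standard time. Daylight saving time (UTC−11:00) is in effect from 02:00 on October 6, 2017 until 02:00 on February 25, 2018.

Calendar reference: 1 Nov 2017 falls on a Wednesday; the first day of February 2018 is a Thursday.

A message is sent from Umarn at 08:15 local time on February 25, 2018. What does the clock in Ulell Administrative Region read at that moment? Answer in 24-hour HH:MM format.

1 November 2017 is a Wednesday, so the first Sunday is November 5.
1 February 2018 is a Thursday, so Fridays fall on 2, 9, 16, 23; the last is February 23.
Daylight saving runs 5 November 2017 – 23 February 2018; February 25, 2018 is outside that window, so Umarn is on standard time at UTC+10:00.
08:15 Umarn − 10h = 22:15 UTC (rolling into the previous day, 24 February 2018).
At the standard offset (UTC−12:00), 22:15 UTC − 12h = 10:15 Ulell Administrative Region standard time.
The standard-time date in Ulell Administrative Region, February 24, 2018, lies within the daylight-saving period (6 October 2017 – 25 February 2018), so Ulell Administrative Region is on daylight time, UTC−11:00.
22:15 UTC − 11h = 11:15 Ulell Administrative Region.

11:15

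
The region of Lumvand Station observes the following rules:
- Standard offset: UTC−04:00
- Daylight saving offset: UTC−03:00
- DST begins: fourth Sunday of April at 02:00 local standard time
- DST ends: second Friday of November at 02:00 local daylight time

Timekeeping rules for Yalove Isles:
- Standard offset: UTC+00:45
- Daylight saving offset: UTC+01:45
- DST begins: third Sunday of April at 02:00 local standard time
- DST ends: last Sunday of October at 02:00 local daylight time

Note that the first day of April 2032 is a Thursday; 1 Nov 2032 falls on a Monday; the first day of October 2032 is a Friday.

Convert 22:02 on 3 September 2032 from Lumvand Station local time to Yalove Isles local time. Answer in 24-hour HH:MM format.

1 April 2032 is a Thursday, so the first Sunday is April 4 and the fourth is April 25.
1 November 2032 is a Monday, so the first Friday is November 5 and the second is November 12.
3 September 2032 lies within the daylight-saving period (25 April – 12 November), so Lumvand Station is on daylight time, UTC−03:00.
22:02 Lumvand Station + 3h = 01:02 UTC (rolling into the next day, 4 September 2032).
1 April 2032 is a Thursday, so the first Sunday is April 4 and the third is April 18.
1 October 2032 is a Friday, so Sundays fall on 3, 10, 17, 24, 31; the last is October 31.
At the standard offset (UTC+00:45), 01:02 UTC + 0h45m = 01:47 Yalove Isles standard time.
The standard-time date in Yalove Isles, 4 September 2032, falls between 18 April and 31 October, so daylight saving is in effect and Yalove Isles is at UTC+01:45.
01:02 UTC + 1h45m = 02:47 Yalove Isles.

02:47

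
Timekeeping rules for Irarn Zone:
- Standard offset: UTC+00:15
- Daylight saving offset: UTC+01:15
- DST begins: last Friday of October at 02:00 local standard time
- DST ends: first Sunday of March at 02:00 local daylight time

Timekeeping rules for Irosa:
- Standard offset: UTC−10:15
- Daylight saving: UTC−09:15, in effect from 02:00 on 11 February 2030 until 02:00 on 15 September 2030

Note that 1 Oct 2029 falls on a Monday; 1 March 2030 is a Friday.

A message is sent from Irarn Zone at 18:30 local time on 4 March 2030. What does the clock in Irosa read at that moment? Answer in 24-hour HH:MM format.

1 October 2029 is a Monday, so Fridays fall on 5, 12, 19, 26; the last is October 26.
1 March 2030 is a Friday, so the first Sunday is March 3.
4 March 2030 is outside the daylight-saving period (26 October 2029 – 3 March 2030), so Irarn Zone is on standard time, UTC+00:15.
18:30 Irarn Zone − 0h15m = 18:15 UTC.
At the standard offset (UTC−10:15), 18:15 UTC − 10h15m = 08:00 Irosa standard time.
The standard-time date in Irosa, 4 March 2030, lies within the daylight-saving period (11 February – 15 September), so Irosa is on daylight time, UTC−09:15.
18:15 UTC − 9h15m = 09:00 Irosa.

09:00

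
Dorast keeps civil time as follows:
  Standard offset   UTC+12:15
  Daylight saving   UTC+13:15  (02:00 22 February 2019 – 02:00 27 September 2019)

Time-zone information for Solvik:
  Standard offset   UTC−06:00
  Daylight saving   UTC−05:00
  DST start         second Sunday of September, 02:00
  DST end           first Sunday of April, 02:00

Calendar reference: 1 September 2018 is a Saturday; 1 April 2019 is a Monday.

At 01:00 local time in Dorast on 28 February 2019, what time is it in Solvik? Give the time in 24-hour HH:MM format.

06:45

Daylight saving runs 22 February – 27 September; 28 February 2019 is inside that window, so Dorast is at UTC+13:15.
01:00 Dorast − 13h15m = 11:45 UTC (rolling into the previous day, 27 February 2019).
1 September 2018 is a Saturday, so the first Sunday is September 2 and the second is September 9.
1 April 2019 is a Monday, so the first Sunday is April 7.
At the standard offset (UTC−06:00), 11:45 UTC − 6h = 05:45 Solvik standard time.
The standard-time date in Solvik, 27 February 2019, falls between 9 September 2018 and 7 April 2019, so daylight saving is in effect and Solvik is at UTC−05:00.
11:45 UTC − 5h = 06:45 Solvik.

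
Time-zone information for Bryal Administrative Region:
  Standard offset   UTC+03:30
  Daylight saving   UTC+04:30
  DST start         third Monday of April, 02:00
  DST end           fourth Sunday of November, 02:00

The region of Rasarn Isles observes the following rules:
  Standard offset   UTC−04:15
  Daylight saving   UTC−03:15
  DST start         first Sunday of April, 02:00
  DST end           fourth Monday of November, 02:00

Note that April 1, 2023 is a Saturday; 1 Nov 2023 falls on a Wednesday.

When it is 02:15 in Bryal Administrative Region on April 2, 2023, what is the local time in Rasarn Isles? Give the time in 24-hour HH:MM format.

1 April 2023 is a Saturday, so the first Monday is April 3 and the third is April 17.
1 November 2023 is a Wednesday, so the first Sunday is November 5 and the fourth is November 26.
April 2, 2023 does not fall between 17 April and 26 November, so daylight saving is not in effect and Bryal Administrative Region is at UTC+03:30.
02:15 Bryal Administrative Region − 3h30m = 22:45 UTC (rolling into the previous day, 1 April 2023).
1 April 2023 is a Saturday, so the first Sunday is April 2.
1 November 2023 is a Wednesday, so the first Monday is November 6 and the fourth is November 27.
At the standard offset (UTC−04:15), 22:45 UTC − 4h15m = 18:30 Rasarn Isles standard time.
Daylight saving runs 2 April – 27 November; the standard-time date in Rasarn Isles, April 1, 2023, is outside that window, so Rasarn Isles is on standard time at UTC−04:15.
22:45 UTC − 4h15m = 18:30 Rasarn Isles.

18:30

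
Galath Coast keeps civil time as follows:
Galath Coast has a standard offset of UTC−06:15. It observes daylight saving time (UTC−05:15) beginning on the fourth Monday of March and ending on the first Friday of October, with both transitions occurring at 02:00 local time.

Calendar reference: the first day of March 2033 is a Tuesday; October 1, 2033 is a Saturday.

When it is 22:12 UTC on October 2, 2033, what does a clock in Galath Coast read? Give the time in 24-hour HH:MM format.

16:57

1 March 2033 is a Tuesday, so the first Monday is March 7 and the fourth is March 28.
1 October 2033 is a Saturday, so the first Friday is October 7.
At the standard offset (UTC−06:15), 22:12 UTC − 6h15m = 15:57 Galath Coast standard time.
The standard-time date in Galath Coast, October 2, 2033, lies within the daylight-saving period (28 March – 7 October), so Galath Coast is on daylight time, UTC−05:15.
22:12 UTC − 5h15m = 16:57 local.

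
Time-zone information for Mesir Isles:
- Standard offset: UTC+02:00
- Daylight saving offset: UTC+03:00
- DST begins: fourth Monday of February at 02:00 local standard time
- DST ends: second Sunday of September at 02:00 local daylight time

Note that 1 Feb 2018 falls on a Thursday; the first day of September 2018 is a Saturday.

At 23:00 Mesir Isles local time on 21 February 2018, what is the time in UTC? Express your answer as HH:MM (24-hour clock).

1 February 2018 is a Thursday, so the first Monday is February 5 and the fourth is February 26.
1 September 2018 is a Saturday, so the first Sunday is September 2 and the second is September 9.
Daylight saving runs 26 February – 9 September; 21 February 2018 is outside that window, so Mesir Isles is on standard time at UTC+02:00.
23:00 local − 2h = 21:00 UTC.

21:00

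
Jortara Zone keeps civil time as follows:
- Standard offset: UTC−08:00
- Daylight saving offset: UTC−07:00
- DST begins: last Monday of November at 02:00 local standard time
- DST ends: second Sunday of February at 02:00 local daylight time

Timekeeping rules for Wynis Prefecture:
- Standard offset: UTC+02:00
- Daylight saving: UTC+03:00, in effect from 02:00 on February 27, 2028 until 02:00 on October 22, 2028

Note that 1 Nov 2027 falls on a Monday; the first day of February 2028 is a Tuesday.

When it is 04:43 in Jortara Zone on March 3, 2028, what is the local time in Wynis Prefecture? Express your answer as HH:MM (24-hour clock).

1 November 2027 is a Monday, so Mondays fall on 1, 8, 15, 22, 29; the last is November 29.
1 February 2028 is a Tuesday, so the first Sunday is February 6 and the second is February 13.
March 3, 2028 is outside the daylight-saving period (29 November 2027 – 13 February 2028), so Jortara Zone is on standard time, UTC−08:00.
04:43 Jortara Zone + 8h = 12:43 UTC.
At the standard offset (UTC+02:00), 12:43 UTC + 2h = 14:43 Wynis Prefecture standard time.
Daylight saving runs 27 February – 22 October; the standard-time date in Wynis Prefecture, March 3, 2028, is inside that window, so Wynis Prefecture is at UTC+03:00.
12:43 UTC + 3h = 15:43 Wynis Prefecture.

15:43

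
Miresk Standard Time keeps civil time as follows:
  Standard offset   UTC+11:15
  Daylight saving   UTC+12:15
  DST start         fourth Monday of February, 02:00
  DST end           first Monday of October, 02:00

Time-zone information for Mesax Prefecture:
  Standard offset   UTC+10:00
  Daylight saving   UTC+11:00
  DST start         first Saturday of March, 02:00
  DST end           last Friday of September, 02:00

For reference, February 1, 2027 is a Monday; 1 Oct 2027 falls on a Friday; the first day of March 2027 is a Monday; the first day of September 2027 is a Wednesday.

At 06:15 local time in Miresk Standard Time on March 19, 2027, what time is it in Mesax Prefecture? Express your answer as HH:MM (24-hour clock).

1 February 2027 is a Monday, so the first Monday is February 1 and the fourth is February 22.
1 October 2027 is a Friday, so the first Monday is October 4.
Daylight saving runs 22 February – 4 October; March 19, 2027 is inside that window, so Miresk Standard Time is at UTC+12:15.
06:15 Miresk Standard Time − 12h15m = 18:00 UTC (rolling into the previous day, 18 March 2027).
1 March 2027 is a Monday, so the first Saturday is March 6.
1 September 2027 is a Wednesday, so Fridays fall on 3, 10, 17, 24; the last is September 24.
At the standard offset (UTC+10:00), 18:00 UTC + 10h = 04:00 Mesax Prefecture standard time (rolling into the next day, 19 March 2027).
Daylight saving runs 6 March – 24 September; the standard-time date in Mesax Prefecture, March 19, 2027, is inside that window, so Mesax Prefecture is at UTC+11:00.
18:00 UTC + 11h = 05:00 Mesax Prefecture (rolling into the next day, 19 March 2027).

05:00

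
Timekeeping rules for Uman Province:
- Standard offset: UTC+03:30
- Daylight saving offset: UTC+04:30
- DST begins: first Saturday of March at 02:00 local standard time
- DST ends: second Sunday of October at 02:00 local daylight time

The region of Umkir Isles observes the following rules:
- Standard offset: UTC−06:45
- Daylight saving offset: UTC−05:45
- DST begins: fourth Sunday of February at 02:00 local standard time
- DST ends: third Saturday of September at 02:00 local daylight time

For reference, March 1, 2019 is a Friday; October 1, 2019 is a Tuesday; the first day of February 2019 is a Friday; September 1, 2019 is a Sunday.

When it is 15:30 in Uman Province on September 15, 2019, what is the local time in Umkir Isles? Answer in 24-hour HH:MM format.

1 March 2019 is a Friday, so the first Saturday is March 2.
1 October 2019 is a Tuesday, so the first Sunday is October 6 and the second is October 13.
September 15, 2019 falls between 2 March and 13 October, so daylight saving is in effect and Uman Province is at UTC+04:30.
15:30 Uman Province − 4h30m = 11:00 UTC.
1 February 2019 is a Friday, so the first Sunday is February 3 and the fourth is February 24.
1 September 2019 is a Sunday, so the first Saturday is September 7 and the third is September 21.
At the standard offset (UTC−06:45), 11:00 UTC − 6h45m = 04:15 Umkir Isles standard time.
The standard-time date in Umkir Isles, September 15, 2019, lies within the daylight-saving period (24 February – 21 September), so Umkir Isles is on daylight time, UTC−05:45.
11:00 UTC − 5h45m = 05:15 Umkir Isles.

05:15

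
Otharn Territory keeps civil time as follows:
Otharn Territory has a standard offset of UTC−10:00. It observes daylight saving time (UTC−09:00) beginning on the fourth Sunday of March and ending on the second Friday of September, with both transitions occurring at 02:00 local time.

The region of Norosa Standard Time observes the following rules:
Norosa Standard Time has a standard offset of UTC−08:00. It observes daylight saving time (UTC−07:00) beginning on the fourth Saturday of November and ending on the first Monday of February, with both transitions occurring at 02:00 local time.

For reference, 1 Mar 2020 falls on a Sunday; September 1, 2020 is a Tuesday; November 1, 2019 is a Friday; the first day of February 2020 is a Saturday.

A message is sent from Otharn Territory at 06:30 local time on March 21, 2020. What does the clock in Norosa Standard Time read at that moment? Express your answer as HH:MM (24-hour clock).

08:30

1 March 2020 is a Sunday, so the first Sunday is March 1 and the fourth is March 22.
1 September 2020 is a Tuesday, so the first Friday is September 4 and the second is September 11.
March 21, 2020 does not fall between 22 March and 11 September, so daylight saving is not in effect and Otharn Territory is at UTC−10:00.
06:30 Otharn Territory + 10h = 16:30 UTC.
1 November 2019 is a Friday, so the first Saturday is November 2 and the fourth is November 23.
1 February 2020 is a Saturday, so the first Monday is February 3.
At the standard offset (UTC−08:00), 16:30 UTC − 8h = 08:30 Norosa Standard Time standard time.
Daylight saving runs 23 November 2019 – 3 February 2020; the standard-time date in Norosa Standard Time, March 21, 2020, is outside that window, so Norosa Standard Time is on standard time at UTC−08:00.
16:30 UTC − 8h = 08:30 Norosa Standard Time.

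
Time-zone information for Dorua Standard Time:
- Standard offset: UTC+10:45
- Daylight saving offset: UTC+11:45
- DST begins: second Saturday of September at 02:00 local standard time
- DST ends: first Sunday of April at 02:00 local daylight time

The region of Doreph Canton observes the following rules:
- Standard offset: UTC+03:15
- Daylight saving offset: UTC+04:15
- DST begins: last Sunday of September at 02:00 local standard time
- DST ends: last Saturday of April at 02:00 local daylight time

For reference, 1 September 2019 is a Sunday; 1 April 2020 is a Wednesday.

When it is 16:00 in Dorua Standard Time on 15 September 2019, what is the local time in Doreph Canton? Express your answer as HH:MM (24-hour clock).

1 September 2019 is a Sunday, so the first Saturday is September 7 and the second is September 14.
1 April 2020 is a Wednesday, so the first Sunday is April 5.
Daylight saving runs 14 September 2019 – 5 April 2020; 15 September 2019 is inside that window, so Dorua Standard Time is at UTC+11:45.
16:00 Dorua Standard Time − 11h45m = 04:15 UTC.
1 September 2019 is a Sunday, so Sundays fall on 1, 8, 15, 22, 29; the last is September 29.
1 April 2020 is a Wednesday, so Saturdays fall on 4, 11, 18, 25; the last is April 25.
At the standard offset (UTC+03:15), 04:15 UTC + 3h15m = 07:30 Doreph Canton standard time.
The standard-time date in Doreph Canton, 15 September 2019, does not fall between 29 September 2019 and 25 April 2020, so daylight saving is not in effect and Doreph Canton is at UTC+03:15.
04:15 UTC + 3h15m = 07:30 Doreph Canton.

07:30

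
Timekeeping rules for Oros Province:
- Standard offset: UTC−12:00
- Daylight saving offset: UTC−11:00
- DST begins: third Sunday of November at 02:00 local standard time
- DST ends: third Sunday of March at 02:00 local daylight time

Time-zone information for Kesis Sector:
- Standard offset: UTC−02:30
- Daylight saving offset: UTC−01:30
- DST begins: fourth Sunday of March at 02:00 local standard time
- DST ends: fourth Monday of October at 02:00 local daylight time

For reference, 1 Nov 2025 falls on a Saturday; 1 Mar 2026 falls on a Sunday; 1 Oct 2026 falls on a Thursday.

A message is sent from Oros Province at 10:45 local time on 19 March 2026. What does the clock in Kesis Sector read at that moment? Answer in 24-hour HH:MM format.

20:15

1 November 2025 is a Saturday, so the first Sunday is November 2 and the third is November 16.
1 March 2026 is a Sunday, so the first Sunday is March 1 and the third is March 15.
19 March 2026 is outside the daylight-saving period (16 November 2025 – 15 March 2026), so Oros Province is on standard time, UTC−12:00.
10:45 Oros Province + 12h = 22:45 UTC.
1 March 2026 is a Sunday, so the first Sunday is March 1 and the fourth is March 22.
1 October 2026 is a Thursday, so the first Monday is October 5 and the fourth is October 26.
At the standard offset (UTC−02:30), 22:45 UTC − 2h30m = 20:15 Kesis Sector standard time.
Daylight saving runs 22 March – 26 October; the standard-time date in Kesis Sector, 19 March 2026, is outside that window, so Kesis Sector is on standard time at UTC−02:30.
22:45 UTC − 2h30m = 20:15 Kesis Sector.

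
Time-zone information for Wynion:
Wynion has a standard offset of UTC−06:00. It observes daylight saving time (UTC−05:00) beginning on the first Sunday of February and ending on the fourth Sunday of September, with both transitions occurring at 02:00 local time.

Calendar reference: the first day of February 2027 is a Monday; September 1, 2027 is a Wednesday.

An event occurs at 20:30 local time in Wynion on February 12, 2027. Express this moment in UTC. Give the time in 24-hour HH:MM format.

1 February 2027 is a Monday, so the first Sunday is February 7.
1 September 2027 is a Wednesday, so the first Sunday is September 5 and the fourth is September 26.
February 12, 2027 falls between 7 February and 26 September, so daylight saving is in effect and Wynion is at UTC−05:00.
20:30 local + 5h = 01:30 UTC (rolling into the next day, 13 February 2027).

01:30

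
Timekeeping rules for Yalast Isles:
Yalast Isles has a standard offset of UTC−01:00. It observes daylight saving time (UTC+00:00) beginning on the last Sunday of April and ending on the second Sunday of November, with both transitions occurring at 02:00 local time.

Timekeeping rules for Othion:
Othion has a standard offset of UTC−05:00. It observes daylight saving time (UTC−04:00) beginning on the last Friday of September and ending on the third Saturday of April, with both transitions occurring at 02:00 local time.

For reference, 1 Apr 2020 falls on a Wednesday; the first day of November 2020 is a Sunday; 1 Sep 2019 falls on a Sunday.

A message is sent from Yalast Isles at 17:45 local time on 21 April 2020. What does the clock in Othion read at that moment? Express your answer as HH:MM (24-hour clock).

1 April 2020 is a Wednesday, so Sundays fall on 5, 12, 19, 26; the last is April 26.
1 November 2020 is a Sunday, so the first Sunday is November 1 and the second is November 8.
21 April 2020 is outside the daylight-saving period (26 April – 8 November), so Yalast Isles is on standard time, UTC−01:00.
17:45 Yalast Isles + 1h = 18:45 UTC.
1 September 2019 is a Sunday, so Fridays fall on 6, 13, 20, 27; the last is September 27.
1 April 2020 is a Wednesday, so the first Saturday is April 4 and the third is April 18.
At the standard offset (UTC−05:00), 18:45 UTC − 5h = 13:45 Othion standard time.
The standard-time date in Othion, 21 April 2020, is outside the daylight-saving period (27 September 2019 – 18 April 2020), so Othion is on standard time, UTC−05:00.
18:45 UTC − 5h = 13:45 Othion.

13:45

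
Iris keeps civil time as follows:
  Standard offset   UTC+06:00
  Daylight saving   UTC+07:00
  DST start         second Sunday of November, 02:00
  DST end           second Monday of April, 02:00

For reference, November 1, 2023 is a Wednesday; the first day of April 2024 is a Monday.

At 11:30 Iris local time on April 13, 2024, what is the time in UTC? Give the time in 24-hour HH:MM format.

1 November 2023 is a Wednesday, so the first Sunday is November 5 and the second is November 12.
1 April 2024 is a Monday, so the first Monday is April 1 and the second is April 8.
Daylight saving runs 12 November 2023 – 8 April 2024; April 13, 2024 is outside that window, so Iris is on standard time at UTC+06:00.
11:30 local − 6h = 05:30 UTC.

05:30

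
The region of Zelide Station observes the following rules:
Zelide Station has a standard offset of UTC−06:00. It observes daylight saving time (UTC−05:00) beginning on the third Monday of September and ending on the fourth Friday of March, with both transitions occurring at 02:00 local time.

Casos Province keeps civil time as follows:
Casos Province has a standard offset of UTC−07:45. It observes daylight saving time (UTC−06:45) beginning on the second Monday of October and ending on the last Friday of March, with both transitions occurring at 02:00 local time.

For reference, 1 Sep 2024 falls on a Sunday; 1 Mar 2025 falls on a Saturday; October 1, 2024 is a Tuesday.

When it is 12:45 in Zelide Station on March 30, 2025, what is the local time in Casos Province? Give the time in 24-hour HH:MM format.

11:00

1 September 2024 is a Sunday, so the first Monday is September 2 and the third is September 16.
1 March 2025 is a Saturday, so the first Friday is March 7 and the fourth is March 28.
March 30, 2025 does not fall between 16 September 2024 and 28 March 2025, so daylight saving is not in effect and Zelide Station is at UTC−06:00.
12:45 Zelide Station + 6h = 18:45 UTC.
1 October 2024 is a Tuesday, so the first Monday is October 7 and the second is October 14.
1 March 2025 is a Saturday, so Fridays fall on 7, 14, 21, 28; the last is March 28.
At the standard offset (UTC−07:45), 18:45 UTC − 7h45m = 11:00 Casos Province standard time.
Daylight saving runs 14 October 2024 – 28 March 2025; the standard-time date in Casos Province, March 30, 2025, is outside that window, so Casos Province is on standard time at UTC−07:45.
18:45 UTC − 7h45m = 11:00 Casos Province.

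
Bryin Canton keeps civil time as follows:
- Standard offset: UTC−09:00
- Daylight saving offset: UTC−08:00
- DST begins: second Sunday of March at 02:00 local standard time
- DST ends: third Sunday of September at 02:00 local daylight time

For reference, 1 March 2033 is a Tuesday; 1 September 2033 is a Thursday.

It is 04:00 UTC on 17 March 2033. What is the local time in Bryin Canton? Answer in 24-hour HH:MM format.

20:00

1 March 2033 is a Tuesday, so the first Sunday is March 6 and the second is March 13.
1 September 2033 is a Thursday, so the first Sunday is September 4 and the third is September 18.
At the standard offset (UTC−09:00), 04:00 UTC − 9h = 19:00 Bryin Canton standard time (rolling into the previous day, 16 March 2033).
Daylight saving runs 13 March – 18 September; the standard-time date in Bryin Canton, 16 March 2033, is inside that window, so Bryin Canton is at UTC−08:00.
04:00 UTC − 8h = 20:00 local (rolling into the previous day, 16 March 2033).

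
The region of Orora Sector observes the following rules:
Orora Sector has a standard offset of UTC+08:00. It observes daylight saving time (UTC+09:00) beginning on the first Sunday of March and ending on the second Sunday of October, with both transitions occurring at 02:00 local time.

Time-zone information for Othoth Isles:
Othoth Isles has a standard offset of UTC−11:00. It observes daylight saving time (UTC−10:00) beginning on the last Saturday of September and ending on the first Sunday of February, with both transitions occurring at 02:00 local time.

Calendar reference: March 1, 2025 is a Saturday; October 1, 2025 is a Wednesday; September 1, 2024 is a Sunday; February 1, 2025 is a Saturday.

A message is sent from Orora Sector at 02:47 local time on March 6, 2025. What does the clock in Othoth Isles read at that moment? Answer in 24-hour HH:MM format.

1 March 2025 is a Saturday, so the first Sunday is March 2.
1 October 2025 is a Wednesday, so the first Sunday is October 5 and the second is October 12.
March 6, 2025 falls between 2 March and 12 October, so daylight saving is in effect and Orora Sector is at UTC+09:00.
02:47 Orora Sector − 9h = 17:47 UTC (rolling into the previous day, 5 March 2025).
1 September 2024 is a Sunday, so Saturdays fall on 7, 14, 21, 28; the last is September 28.
1 February 2025 is a Saturday, so the first Sunday is February 2.
At the standard offset (UTC−11:00), 17:47 UTC − 11h = 06:47 Othoth Isles standard time.
The standard-time date in Othoth Isles, March 5, 2025, is outside the daylight-saving period (28 September 2024 – 2 February 2025), so Othoth Isles is on standard time, UTC−11:00.
17:47 UTC − 11h = 06:47 Othoth Isles.

06:47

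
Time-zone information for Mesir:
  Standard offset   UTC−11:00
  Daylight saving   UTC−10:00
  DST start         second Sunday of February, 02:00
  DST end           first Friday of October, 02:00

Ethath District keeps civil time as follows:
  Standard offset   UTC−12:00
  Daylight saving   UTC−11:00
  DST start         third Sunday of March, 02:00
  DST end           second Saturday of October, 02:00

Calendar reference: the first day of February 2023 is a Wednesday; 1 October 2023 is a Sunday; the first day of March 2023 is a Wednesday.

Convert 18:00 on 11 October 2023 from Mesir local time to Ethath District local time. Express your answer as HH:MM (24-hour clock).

18:00

1 February 2023 is a Wednesday, so the first Sunday is February 5 and the second is February 12.
1 October 2023 is a Sunday, so the first Friday is October 6.
11 October 2023 is outside the daylight-saving period (12 February – 6 October), so Mesir is on standard time, UTC−11:00.
18:00 Mesir + 11h = 05:00 UTC (rolling into the next day, 12 October 2023).
1 March 2023 is a Wednesday, so the first Sunday is March 5 and the third is March 19.
1 October 2023 is a Sunday, so the first Saturday is October 7 and the second is October 14.
At the standard offset (UTC−12:00), 05:00 UTC − 12h = 17:00 Ethath District standard time (rolling into the previous day, 11 October 2023).
The standard-time date in Ethath District, 11 October 2023, lies within the daylight-saving period (19 March – 14 October), so Ethath District is on daylight time, UTC−11:00.
05:00 UTC − 11h = 18:00 Ethath District (rolling into the previous day, 11 October 2023).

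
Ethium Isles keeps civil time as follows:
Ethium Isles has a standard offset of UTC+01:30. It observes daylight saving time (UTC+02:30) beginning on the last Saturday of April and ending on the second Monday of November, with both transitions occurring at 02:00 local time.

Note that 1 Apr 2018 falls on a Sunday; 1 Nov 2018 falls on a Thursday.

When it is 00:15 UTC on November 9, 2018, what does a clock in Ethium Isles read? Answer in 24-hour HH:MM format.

02:45

1 April 2018 is a Sunday, so Saturdays fall on 7, 14, 21, 28; the last is April 28.
1 November 2018 is a Thursday, so the first Monday is November 5 and the second is November 12.
At the standard offset (UTC+01:30), 00:15 UTC + 1h30m = 01:45 Ethium Isles standard time.
The standard-time date in Ethium Isles, November 9, 2018, lies within the daylight-saving period (28 April – 12 November), so Ethium Isles is on daylight time, UTC+02:30.
00:15 UTC + 2h30m = 02:45 local.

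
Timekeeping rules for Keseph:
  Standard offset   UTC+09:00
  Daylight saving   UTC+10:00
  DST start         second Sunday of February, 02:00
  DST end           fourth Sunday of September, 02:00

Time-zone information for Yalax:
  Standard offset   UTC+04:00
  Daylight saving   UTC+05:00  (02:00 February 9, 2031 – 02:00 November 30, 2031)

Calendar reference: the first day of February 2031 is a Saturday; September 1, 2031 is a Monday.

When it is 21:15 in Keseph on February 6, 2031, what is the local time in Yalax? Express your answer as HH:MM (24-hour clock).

16:15

1 February 2031 is a Saturday, so the first Sunday is February 2 and the second is February 9.
1 September 2031 is a Monday, so the first Sunday is September 7 and the fourth is September 28.
February 6, 2031 is outside the daylight-saving period (9 February – 28 September), so Keseph is on standard time, UTC+09:00.
21:15 Keseph − 9h = 12:15 UTC.
At the standard offset (UTC+04:00), 12:15 UTC + 4h = 16:15 Yalax standard time.
The standard-time date in Yalax, February 6, 2031, does not fall between 9 February and 30 November, so daylight saving is not in effect and Yalax is at UTC+04:00.
12:15 UTC + 4h = 16:15 Yalax.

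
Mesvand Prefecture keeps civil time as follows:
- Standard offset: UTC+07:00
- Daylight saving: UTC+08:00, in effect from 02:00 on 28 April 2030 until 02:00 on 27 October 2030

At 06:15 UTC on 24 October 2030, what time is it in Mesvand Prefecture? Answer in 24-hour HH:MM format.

14:15

At the standard offset (UTC+07:00), 06:15 UTC + 7h = 13:15 Mesvand Prefecture standard time.
The standard-time date in Mesvand Prefecture, 24 October 2030, lies within the daylight-saving period (28 April – 27 October), so Mesvand Prefecture is on daylight time, UTC+08:00.
06:15 UTC + 8h = 14:15 local.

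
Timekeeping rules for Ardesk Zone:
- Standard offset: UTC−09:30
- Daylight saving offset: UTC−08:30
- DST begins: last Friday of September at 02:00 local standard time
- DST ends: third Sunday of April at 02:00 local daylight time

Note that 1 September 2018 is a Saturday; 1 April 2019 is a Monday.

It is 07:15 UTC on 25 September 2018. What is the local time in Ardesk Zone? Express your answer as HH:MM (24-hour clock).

21:45

1 September 2018 is a Saturday, so Fridays fall on 7, 14, 21, 28; the last is September 28.
1 April 2019 is a Monday, so the first Sunday is April 7 and the third is April 21.
At the standard offset (UTC−09:30), 07:15 UTC − 9h30m = 21:45 Ardesk Zone standard time (rolling into the previous day, 24 September 2018).
The standard-time date in Ardesk Zone, 24 September 2018, does not fall between 28 September 2018 and 21 April 2019, so daylight saving is not in effect and Ardesk Zone is at UTC−09:30.
07:15 UTC − 9h30m = 21:45 local (rolling into the previous day, 24 September 2018).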